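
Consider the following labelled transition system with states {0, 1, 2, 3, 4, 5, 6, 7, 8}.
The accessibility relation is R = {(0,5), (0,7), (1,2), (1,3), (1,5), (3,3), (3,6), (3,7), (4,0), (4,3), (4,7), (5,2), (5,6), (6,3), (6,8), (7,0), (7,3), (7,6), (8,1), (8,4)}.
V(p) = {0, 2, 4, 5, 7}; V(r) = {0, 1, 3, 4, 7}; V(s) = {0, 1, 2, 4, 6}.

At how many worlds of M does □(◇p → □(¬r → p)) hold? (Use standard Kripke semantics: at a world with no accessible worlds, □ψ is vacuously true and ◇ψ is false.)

3

Let φ = □(◇p → □(¬r → p)). Evaluate φ at each world:
  0 (successors {5, 7}): φ is false.
  1 (successors {2, 3, 5}): φ is false.
  2 (successors ∅): φ is true.
  3 (successors {3, 6, 7}): φ is false.
  4 (successors {0, 3, 7}): φ is false.
  5 (successors {2, 6}): φ is true.
  6 (successors {3, 8}): φ is false.
  7 (successors {0, 3, 6}): φ is false.
  8 (successors {1, 4}): φ is true.
For instance, at 3:
  At 3: □(◇p → □(¬r → p)) requires ◇p → □(¬r → p) at every successor {3, 6, 7}.
    ◇p → □(¬r → p) fails at 3, so □(◇p → □(¬r → p)) is false at 3.
      At 3: ◇p is true, □(¬r → p) is false, so ◇p → □(¬r → p) is false.
Satisfying worlds: {2, 5, 8}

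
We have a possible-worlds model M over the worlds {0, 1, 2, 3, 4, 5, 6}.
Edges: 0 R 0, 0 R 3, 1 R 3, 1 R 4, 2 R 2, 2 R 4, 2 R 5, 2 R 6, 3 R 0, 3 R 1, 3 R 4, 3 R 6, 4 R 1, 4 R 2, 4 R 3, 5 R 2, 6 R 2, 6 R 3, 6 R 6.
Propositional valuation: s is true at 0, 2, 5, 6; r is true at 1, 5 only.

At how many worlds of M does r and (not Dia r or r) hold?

2

Let φ = r and (not Dia r or r). Evaluate φ at each world:
  0 (successors {0, 3}): φ is false.
  1 (successors {3, 4}): φ is true.
  2 (successors {2, 4, 5, 6}): φ is false.
  3 (successors {0, 1, 4, 6}): φ is false.
  4 (successors {1, 2, 3}): φ is false.
  5 (successors {2}): φ is true.
  6 (successors {2, 3, 6}): φ is false.
For instance, at 3:
  At 3: r is false, not Dia r or r is false, so r and (not Dia r or r) is false.
    At 3: not Dia r is false, r is false, so not Dia r or r is false.
      At 3: Dia r is true, so not Dia r is false.
Satisfying worlds: {1, 5}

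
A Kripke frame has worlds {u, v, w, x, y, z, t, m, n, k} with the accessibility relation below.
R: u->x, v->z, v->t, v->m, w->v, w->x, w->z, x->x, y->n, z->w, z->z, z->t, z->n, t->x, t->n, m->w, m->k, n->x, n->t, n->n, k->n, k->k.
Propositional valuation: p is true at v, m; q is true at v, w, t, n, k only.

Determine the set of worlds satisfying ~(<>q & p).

Recall that <>ψ holds at a world iff ψ holds at some accessible world.
Let φ = ~(<>q & p). Evaluate φ at each world:
  u (successors {x}): φ is true.
  v (successors {z, t, m}): φ is false.
  w (successors {v, x, z}): φ is true.
  x (successors {x}): φ is true.
  y (successors {n}): φ is true.
  z (successors {w, z, t, n}): φ is true.
  t (successors {x, n}): φ is true.
  m (successors {w, k}): φ is false.
  n (successors {x, t, n}): φ is true.
  k (successors {n, k}): φ is true.
For instance, at u:
  At u: <>q & p is false, so ~(<>q & p) is true.
    At u: <>q is false, p is false, so <>q & p is false.
      At u: <>q requires q at some successor in {x}.
        At x: q is false.
      So <>q is false at u.
Satisfying worlds: {u, w, x, y, z, t, n, k}

u, w, x, y, z, t, n, k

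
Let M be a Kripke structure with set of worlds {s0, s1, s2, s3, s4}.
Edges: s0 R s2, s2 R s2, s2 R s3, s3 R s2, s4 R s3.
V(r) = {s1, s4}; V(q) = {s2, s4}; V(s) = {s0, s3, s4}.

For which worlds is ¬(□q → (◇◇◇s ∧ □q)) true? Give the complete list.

Let φ = ¬(□q → (◇◇◇s ∧ □q)). Evaluate φ at each world:
  s0 (successors {s2}): φ is false.
  s1 (successors ∅): φ is true.
  s2 (successors {s2, s3}): φ is false.
  s3 (successors {s2}): φ is false.
  s4 (successors {s3}): φ is false.
For instance, at s3:
  At s3: □q → (◇◇◇s ∧ □q) is true, so ¬(□q → (◇◇◇s ∧ □q)) is false.
    At s3: □q is true, ◇◇◇s ∧ □q is true, so □q → (◇◇◇s ∧ □q) is true.
      At s3: □q requires q at every successor {s2}.
        At s2: q is true.
      So □q is true at s3.
      At s3: ◇◇◇s is true, □q is true, so ◇◇◇s ∧ □q is true.
Satisfying worlds: {s1}

s1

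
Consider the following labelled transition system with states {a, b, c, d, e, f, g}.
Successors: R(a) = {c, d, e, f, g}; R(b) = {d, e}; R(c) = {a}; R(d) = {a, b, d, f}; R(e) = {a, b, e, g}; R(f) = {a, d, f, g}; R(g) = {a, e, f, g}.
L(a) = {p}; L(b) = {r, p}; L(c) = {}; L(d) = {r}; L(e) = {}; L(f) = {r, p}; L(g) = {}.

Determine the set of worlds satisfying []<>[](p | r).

Let φ = []<>[](p | r). Evaluate φ at each world:
  a (successors {c, d, e, f, g}): φ is false.
  b (successors {d, e}): φ is false.
  c (successors {a}): φ is true.
  d (successors {a, b, d, f}): φ is true.
  e (successors {a, b, e, g}): φ is false.
  f (successors {a, d, f, g}): φ is false.
  g (successors {a, e, f, g}): φ is false.
For instance, at g:
  At g: []<>[](p | r) requires <>[](p | r) at every successor {a, e, f, g}.
    <>[](p | r) fails at e, so []<>[](p | r) is false at g.
      At e: <>[](p | r) requires [](p | r) at some successor in {a, b, e, g}.
        At a: [](p | r) is false.
        At b: [](p | r) is false.
        At e: [](p | r) is false.
        At g: [](p | r) is false.
      So <>[](p | r) is false at e.
Satisfying worlds: {c, d}

c, d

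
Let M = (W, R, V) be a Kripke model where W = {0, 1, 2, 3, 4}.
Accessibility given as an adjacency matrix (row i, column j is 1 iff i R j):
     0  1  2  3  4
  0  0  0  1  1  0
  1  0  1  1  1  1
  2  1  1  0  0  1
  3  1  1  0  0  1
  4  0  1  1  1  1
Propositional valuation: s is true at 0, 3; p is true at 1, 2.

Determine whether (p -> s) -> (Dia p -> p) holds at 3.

No

Recall that Dia ψ holds at a world iff ψ holds at some accessible world.
At 3: p -> s is true, Dia p -> p is false, so (p -> s) -> (Dia p -> p) is false.
  At 3: Dia p is true, p is false, so Dia p -> p is false.
    At 3: Dia p requires p at some successor in {0, 1, 4}.
      p holds at 1, so Dia p is true at 3.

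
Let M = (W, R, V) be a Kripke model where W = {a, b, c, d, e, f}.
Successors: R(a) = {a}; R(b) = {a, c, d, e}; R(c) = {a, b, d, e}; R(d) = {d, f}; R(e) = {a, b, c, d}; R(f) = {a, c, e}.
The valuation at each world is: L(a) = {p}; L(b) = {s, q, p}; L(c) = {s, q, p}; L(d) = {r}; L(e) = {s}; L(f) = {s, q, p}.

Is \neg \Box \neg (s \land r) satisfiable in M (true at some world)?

Recall that \Box ψ holds at a world iff ψ holds at every accessible world, and \Diamond ψ holds iff ψ holds at some accessible world.
Let φ = \neg \Box \neg (s \land r). Evaluate φ at each world:
  a (successors {a}): φ is false.
  b (successors {a, c, d, e}): φ is false.
  c (successors {a, b, d, e}): φ is false.
  d (successors {d, f}): φ is false.
  e (successors {a, b, c, d}): φ is false.
  f (successors {a, c, e}): φ is false.
For instance, at c:
  At c: \Box \neg (s \land r) is true, so \neg \Box \neg (s \land r) is false.
    At c: \Box \neg (s \land r) requires \neg (s \land r) at every successor {a, b, d, e}.
      At a: \neg (s \land r) is true.
      At b: \neg (s \land r) is true.
      At d: \neg (s \land r) is true.
      At e: \neg (s \land r) is true.
    So \Box \neg (s \land r) is true at c.

No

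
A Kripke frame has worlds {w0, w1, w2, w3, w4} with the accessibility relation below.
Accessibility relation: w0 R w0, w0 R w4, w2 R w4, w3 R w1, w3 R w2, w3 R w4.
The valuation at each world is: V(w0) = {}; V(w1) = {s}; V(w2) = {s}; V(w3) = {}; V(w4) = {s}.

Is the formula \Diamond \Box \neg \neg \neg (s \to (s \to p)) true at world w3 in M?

Yes

At w3: \Diamond \Box \neg \neg \neg (s \to (s \to p)) requires \Box \neg \neg \neg (s \to (s \to p)) at some successor in {w1, w2, w4}.
  \Box \neg \neg \neg (s \to (s \to p)) holds at w1, so \Diamond \Box \neg \neg \neg (s \to (s \to p)) is true at w3.
    At w1: no accessible worlds, so \Box \neg \neg \neg (s \to (s \to p)) holds vacuously.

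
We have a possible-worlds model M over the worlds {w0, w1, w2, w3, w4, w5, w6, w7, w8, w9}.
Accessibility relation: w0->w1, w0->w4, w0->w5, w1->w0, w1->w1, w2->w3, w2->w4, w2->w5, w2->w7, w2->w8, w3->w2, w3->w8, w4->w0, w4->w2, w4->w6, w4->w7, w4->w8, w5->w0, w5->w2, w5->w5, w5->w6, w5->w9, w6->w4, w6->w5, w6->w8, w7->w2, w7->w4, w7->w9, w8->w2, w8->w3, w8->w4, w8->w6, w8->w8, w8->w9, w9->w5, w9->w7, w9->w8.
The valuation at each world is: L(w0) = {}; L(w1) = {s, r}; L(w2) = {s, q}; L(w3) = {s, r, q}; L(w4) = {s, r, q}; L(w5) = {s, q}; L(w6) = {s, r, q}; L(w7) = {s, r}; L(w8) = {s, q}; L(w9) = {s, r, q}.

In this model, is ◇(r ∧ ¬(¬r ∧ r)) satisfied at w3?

Recall that ◇ψ holds at a world iff ψ holds at some accessible world.
At w3: ◇(r ∧ ¬(¬r ∧ r)) requires r ∧ ¬(¬r ∧ r) at some successor in {w2, w8}.
  At w2: r ∧ ¬(¬r ∧ r) is false.
  At w8: r ∧ ¬(¬r ∧ r) is false.
So ◇(r ∧ ¬(¬r ∧ r)) is false at w3.

No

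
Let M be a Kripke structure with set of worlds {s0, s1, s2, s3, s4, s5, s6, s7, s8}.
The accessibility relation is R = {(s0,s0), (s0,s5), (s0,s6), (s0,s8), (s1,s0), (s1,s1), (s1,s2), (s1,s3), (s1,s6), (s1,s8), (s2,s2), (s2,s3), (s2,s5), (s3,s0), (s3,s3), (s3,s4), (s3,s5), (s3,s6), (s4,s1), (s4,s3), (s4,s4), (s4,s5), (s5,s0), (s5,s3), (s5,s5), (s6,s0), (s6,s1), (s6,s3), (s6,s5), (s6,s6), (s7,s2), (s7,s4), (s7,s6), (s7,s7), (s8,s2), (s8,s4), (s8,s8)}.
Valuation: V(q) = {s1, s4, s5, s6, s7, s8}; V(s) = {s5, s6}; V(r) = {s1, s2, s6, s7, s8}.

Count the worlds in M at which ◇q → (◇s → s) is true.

3

Let φ = ◇q → (◇s → s). Evaluate φ at each world:
  s0 (successors {s0, s5, s6, s8}): φ is false.
  s1 (successors {s0, s1, s2, s3, s6, s8}): φ is false.
  s2 (successors {s2, s3, s5}): φ is false.
  s3 (successors {s0, s3, s4, s5, s6}): φ is false.
  s4 (successors {s1, s3, s4, s5}): φ is false.
  s5 (successors {s0, s3, s5}): φ is true.
  s6 (successors {s0, s1, s3, s5, s6}): φ is true.
  s7 (successors {s2, s4, s6, s7}): φ is false.
  s8 (successors {s2, s4, s8}): φ is true.
For instance, at s2:
  At s2: ◇q is true, ◇s → s is false, so ◇q → (◇s → s) is false.
    At s2: ◇q requires q at some successor in {s2, s3, s5}.
      q holds at s5, so ◇q is true at s2.
    At s2: ◇s is true, s is false, so ◇s → s is false.
      At s2: ◇s requires s at some successor in {s2, s3, s5}.
        s holds at s5, so ◇s is true at s2.
Satisfying worlds: {s5, s6, s8}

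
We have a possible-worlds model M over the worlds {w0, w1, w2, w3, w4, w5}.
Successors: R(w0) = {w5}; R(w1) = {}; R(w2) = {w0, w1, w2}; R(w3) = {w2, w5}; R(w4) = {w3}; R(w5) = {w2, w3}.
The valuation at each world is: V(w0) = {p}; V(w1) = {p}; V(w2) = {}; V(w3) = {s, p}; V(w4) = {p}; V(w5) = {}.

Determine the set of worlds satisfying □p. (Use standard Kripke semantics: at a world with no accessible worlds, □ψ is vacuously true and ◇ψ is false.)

w1, w4

Recall that □ψ holds at a world iff ψ holds at every accessible world, and ◇ψ holds iff ψ holds at some accessible world.
Let φ = □p. Evaluate φ at each world:
  w0 (successors {w5}): φ is false.
  w1 (successors ∅): φ is true.
  w2 (successors {w0, w1, w2}): φ is false.
  w3 (successors {w2, w5}): φ is false.
  w4 (successors {w3}): φ is true.
  w5 (successors {w2, w3}): φ is false.
For instance, at w0:
  At w0: □p requires p at every successor {w5}.
    p fails at w5, so □p is false at w0.
Satisfying worlds: {w1, w4}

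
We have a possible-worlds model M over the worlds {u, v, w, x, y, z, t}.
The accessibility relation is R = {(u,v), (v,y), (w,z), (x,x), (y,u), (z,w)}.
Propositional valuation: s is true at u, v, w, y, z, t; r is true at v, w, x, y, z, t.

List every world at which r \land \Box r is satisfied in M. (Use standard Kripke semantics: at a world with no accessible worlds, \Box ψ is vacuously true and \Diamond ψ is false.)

Let φ = r \land \Box r. Evaluate φ at each world:
  u (successors {v}): φ is false.
  v (successors {y}): φ is true.
  w (successors {z}): φ is true.
  x (successors {x}): φ is true.
  y (successors {u}): φ is false.
  z (successors {w}): φ is true.
  t (successors ∅): φ is true.
For instance, at u:
  At u: r is false, \Box r is true, so r \land \Box r is false.
    At u: \Box r requires r at every successor {v}.
      At v: r is true.
    So \Box r is true at u.
Satisfying worlds: {v, w, x, z, t}

v, w, x, z, t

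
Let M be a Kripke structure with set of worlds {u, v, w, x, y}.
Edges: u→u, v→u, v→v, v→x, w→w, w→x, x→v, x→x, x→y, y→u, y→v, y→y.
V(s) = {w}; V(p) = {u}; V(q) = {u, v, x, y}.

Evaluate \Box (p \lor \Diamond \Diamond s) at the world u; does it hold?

Recall that \Box ψ holds at a world iff ψ holds at every accessible world, and \Diamond ψ holds iff ψ holds at some accessible world.
At u: \Box (p \lor \Diamond \Diamond s) requires p \lor \Diamond \Diamond s at every successor {u}.
    At u: p is true, \Diamond \Diamond s is false, so p \lor \Diamond \Diamond s is true.
      At u: \Diamond \Diamond s requires \Diamond s at some successor in {u}.
        At u: \Diamond s is false.
      So \Diamond \Diamond s is false at u.
So \Box (p \lor \Diamond \Diamond s) is true at u.

Yes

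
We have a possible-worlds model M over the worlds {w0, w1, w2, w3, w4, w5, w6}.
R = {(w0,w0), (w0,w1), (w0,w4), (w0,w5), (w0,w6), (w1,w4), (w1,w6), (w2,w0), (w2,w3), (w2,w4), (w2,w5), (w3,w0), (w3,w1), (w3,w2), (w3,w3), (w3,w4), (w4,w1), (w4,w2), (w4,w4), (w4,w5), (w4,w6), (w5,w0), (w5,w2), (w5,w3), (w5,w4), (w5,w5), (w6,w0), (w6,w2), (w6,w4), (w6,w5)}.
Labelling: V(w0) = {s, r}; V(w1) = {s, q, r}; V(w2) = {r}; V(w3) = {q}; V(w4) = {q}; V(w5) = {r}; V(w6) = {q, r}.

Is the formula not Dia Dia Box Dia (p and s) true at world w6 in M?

Yes

At w6: Dia Dia Box Dia (p and s) is false, so not Dia Dia Box Dia (p and s) is true.
  At w6: Dia Dia Box Dia (p and s) requires Dia Box Dia (p and s) at some successor in {w0, w2, w4, w5}.
    At w0: Dia Box Dia (p and s) is false.
    At w2: Dia Box Dia (p and s) is false.
    At w4: Dia Box Dia (p and s) is false.
    At w5: Dia Box Dia (p and s) is false.
  So Dia Dia Box Dia (p and s) is false at w6.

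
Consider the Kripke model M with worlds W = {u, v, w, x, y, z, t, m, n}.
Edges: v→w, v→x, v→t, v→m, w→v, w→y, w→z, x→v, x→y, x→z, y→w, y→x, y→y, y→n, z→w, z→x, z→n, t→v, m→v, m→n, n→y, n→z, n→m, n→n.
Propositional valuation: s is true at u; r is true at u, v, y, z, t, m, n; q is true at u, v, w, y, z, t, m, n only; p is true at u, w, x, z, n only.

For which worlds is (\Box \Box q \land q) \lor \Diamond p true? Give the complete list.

u, v, w, x, y, z, m, n

Let φ = (\Box \Box q \land q) \lor \Diamond p. Evaluate φ at each world:
  u (successors ∅): φ is true.
  v (successors {w, x, t, m}): φ is true.
  w (successors {v, y, z}): φ is true.
  x (successors {v, y, z}): φ is true.
  y (successors {w, x, y, n}): φ is true.
  z (successors {w, x, n}): φ is true.
  t (successors {v}): φ is false.
  m (successors {v, n}): φ is true.
  n (successors {y, z, m, n}): φ is true.
For instance, at y:
  At y: \Box \Box q \land q is false, \Diamond p is true, so (\Box \Box q \land q) \lor \Diamond p is true.
    At y: \Box \Box q is false, q is true, so \Box \Box q \land q is false.
      At y: \Box \Box q requires \Box q at every successor {w, x, y, n}.
        \Box q fails at y, so \Box \Box q is false at y.
    At y: \Diamond p requires p at some successor in {w, x, y, n}.
      p holds at w, so \Diamond p is true at y.
Satisfying worlds: {u, v, w, x, y, z, m, n}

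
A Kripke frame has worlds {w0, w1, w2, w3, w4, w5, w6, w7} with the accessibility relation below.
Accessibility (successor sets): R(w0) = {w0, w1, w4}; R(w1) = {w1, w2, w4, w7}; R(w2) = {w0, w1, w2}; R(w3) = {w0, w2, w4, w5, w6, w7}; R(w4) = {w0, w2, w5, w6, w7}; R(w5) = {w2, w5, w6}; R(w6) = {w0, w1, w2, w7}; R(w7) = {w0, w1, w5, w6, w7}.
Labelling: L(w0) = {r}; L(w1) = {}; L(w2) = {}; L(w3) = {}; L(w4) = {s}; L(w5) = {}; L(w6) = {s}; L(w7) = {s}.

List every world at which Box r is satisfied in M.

Let φ = Box r. Evaluate φ at each world:
  w0 (successors {w0, w1, w4}): φ is false.
  w1 (successors {w1, w2, w4, w7}): φ is false.
  w2 (successors {w0, w1, w2}): φ is false.
  w3 (successors {w0, w2, w4, w5, w6, w7}): φ is false.
  w4 (successors {w0, w2, w5, w6, w7}): φ is false.
  w5 (successors {w2, w5, w6}): φ is false.
  w6 (successors {w0, w1, w2, w7}): φ is false.
  w7 (successors {w0, w1, w5, w6, w7}): φ is false.
For instance, at w6:
  At w6: Box r requires r at every successor {w0, w1, w2, w7}.
    r fails at w1, so Box r is false at w6.
Satisfying worlds: none.

none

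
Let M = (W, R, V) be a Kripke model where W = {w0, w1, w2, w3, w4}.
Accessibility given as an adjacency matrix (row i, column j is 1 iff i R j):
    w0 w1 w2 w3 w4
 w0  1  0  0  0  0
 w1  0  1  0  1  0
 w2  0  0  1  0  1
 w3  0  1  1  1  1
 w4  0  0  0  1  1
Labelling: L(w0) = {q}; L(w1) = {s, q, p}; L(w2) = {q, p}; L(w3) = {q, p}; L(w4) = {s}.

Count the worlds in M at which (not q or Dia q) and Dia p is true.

4

Let φ = (not q or Dia q) and Dia p. Evaluate φ at each world:
  w0 (successors {w0}): φ is false.
  w1 (successors {w1, w3}): φ is true.
  w2 (successors {w2, w4}): φ is true.
  w3 (successors {w1, w2, w3, w4}): φ is true.
  w4 (successors {w3, w4}): φ is true.
For instance, at w2:
  At w2: not q or Dia q is true, Dia p is true, so (not q or Dia q) and Dia p is true.
    At w2: not q is false, Dia q is true, so not q or Dia q is true.
      At w2: Dia q requires q at some successor in {w2, w4}.
        q holds at w2, so Dia q is true at w2.
    At w2: Dia p requires p at some successor in {w2, w4}.
      p holds at w2, so Dia p is true at w2.
Satisfying worlds: {w1, w2, w3, w4}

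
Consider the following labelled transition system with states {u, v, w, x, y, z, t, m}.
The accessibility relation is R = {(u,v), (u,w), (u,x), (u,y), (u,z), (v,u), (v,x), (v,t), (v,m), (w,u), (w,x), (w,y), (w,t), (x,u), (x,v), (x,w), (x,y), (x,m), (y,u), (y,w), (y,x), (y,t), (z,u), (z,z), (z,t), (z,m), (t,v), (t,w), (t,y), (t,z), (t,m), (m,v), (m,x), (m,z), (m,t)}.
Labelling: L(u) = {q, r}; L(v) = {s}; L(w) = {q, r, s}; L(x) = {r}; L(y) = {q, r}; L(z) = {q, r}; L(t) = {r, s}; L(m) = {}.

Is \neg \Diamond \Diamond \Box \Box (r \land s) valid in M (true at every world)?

Yes

Recall that \Box ψ holds at a world iff ψ holds at every accessible world, and \Diamond ψ holds iff ψ holds at some accessible world.
Let φ = \neg \Diamond \Diamond \Box \Box (r \land s). Evaluate φ at each world:
  u (successors {v, w, x, y, z}): φ is true.
  v (successors {u, x, t, m}): φ is true.
  w (successors {u, x, y, t}): φ is true.
  x (successors {u, v, w, y, m}): φ is true.
  y (successors {u, w, x, t}): φ is true.
  z (successors {u, z, t, m}): φ is true.
  t (successors {v, w, y, z, m}): φ is true.
  m (successors {v, x, z, t}): φ is true.
For instance, at v:
  At v: \Diamond \Diamond \Box \Box (r \land s) is false, so \neg \Diamond \Diamond \Box \Box (r \land s) is true.
    At v: \Diamond \Diamond \Box \Box (r \land s) requires \Diamond \Box \Box (r \land s) at some successor in {u, x, t, m}.
      At u: \Diamond \Box \Box (r \land s) is false.
      At x: \Diamond \Box \Box (r \land s) is false.
      At t: \Diamond \Box \Box (r \land s) is false.
      At m: \Diamond \Box \Box (r \land s) is false.
    So \Diamond \Diamond \Box \Box (r \land s) is false at v.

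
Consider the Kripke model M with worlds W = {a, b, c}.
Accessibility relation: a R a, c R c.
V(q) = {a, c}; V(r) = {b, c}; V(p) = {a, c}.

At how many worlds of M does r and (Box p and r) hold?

Let φ = r and (Box p and r). Evaluate φ at each world:
  a (successors {a}): φ is false.
  b (successors ∅): φ is true.
  c (successors {c}): φ is true.
For instance, at c:
  At c: r is true, Box p and r is true, so r and (Box p and r) is true.
    At c: Box p is true, r is true, so Box p and r is true.
      At c: Box p requires p at every successor {c}.
        At c: p is true.
      So Box p is true at c.
Satisfying worlds: {b, c}

2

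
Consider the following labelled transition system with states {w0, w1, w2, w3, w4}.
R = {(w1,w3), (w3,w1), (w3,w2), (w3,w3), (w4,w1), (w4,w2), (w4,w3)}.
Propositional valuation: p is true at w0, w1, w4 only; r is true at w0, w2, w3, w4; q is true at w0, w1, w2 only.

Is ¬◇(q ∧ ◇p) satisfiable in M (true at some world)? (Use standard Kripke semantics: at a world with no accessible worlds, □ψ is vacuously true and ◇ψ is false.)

Let φ = ¬◇(q ∧ ◇p). Evaluate φ at each world:
  w0 (successors ∅): φ is true.
  w1 (successors {w3}): φ is true.
  w2 (successors ∅): φ is true.
  w3 (successors {w1, w2, w3}): φ is true.
  w4 (successors {w1, w2, w3}): φ is true.
Detail at w0 (witness):
  At w0: ◇(q ∧ ◇p) is false, so ¬◇(q ∧ ◇p) is true.
    At w0: no accessible worlds, so ◇(q ∧ ◇p) is false.

Yes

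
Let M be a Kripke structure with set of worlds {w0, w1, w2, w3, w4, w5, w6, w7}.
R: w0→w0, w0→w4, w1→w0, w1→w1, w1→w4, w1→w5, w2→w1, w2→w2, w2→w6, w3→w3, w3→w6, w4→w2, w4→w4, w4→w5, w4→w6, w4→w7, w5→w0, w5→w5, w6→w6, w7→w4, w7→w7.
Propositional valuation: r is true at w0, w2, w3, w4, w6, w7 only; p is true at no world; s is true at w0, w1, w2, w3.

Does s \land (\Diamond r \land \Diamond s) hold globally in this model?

Let φ = s \land (\Diamond r \land \Diamond s). Evaluate φ at each world:
  w0 (successors {w0, w4}): φ is true.
  w1 (successors {w0, w1, w4, w5}): φ is true.
  w2 (successors {w1, w2, w6}): φ is true.
  w3 (successors {w3, w6}): φ is true.
  w4 (successors {w2, w4, w5, w6, w7}): φ is false.
  w5 (successors {w0, w5}): φ is false.
  w6 (successors {w6}): φ is false.
  w7 (successors {w4, w7}): φ is false.
Detail at w4 (counterexample):
  At w4: s is false, \Diamond r \land \Diamond s is true, so s \land (\Diamond r \land \Diamond s) is false.
    At w4: \Diamond r is true, \Diamond s is true, so \Diamond r \land \Diamond s is true.
      At w4: \Diamond r requires r at some successor in {w2, w4, w5, w6, w7}.
        r holds at w2, so \Diamond r is true at w4.
      At w4: \Diamond s requires s at some successor in {w2, w4, w5, w6, w7}.
        s holds at w2, so \Diamond s is true at w4.

No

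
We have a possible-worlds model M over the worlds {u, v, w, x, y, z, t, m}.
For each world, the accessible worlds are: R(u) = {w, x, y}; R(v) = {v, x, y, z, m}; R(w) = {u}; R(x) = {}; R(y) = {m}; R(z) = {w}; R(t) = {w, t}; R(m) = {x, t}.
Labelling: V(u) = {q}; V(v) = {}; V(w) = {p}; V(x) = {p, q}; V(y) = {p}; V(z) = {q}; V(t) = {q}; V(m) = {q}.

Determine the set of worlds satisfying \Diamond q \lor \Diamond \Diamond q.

u, v, w, y, z, t, m

Let φ = \Diamond q \lor \Diamond \Diamond q. Evaluate φ at each world:
  u (successors {w, x, y}): φ is true.
  v (successors {v, x, y, z, m}): φ is true.
  w (successors {u}): φ is true.
  x (successors ∅): φ is false.
  y (successors {m}): φ is true.
  z (successors {w}): φ is true.
  t (successors {w, t}): φ is true.
  m (successors {x, t}): φ is true.
For instance, at m:
  At m: \Diamond q is true, \Diamond \Diamond q is true, so \Diamond q \lor \Diamond \Diamond q is true.
    At m: \Diamond q requires q at some successor in {x, t}.
      q holds at x, so \Diamond q is true at m.
    At m: \Diamond \Diamond q requires \Diamond q at some successor in {x, t}.
      \Diamond q holds at t, so \Diamond \Diamond q is true at m.
Satisfying worlds: {u, v, w, y, z, t, m}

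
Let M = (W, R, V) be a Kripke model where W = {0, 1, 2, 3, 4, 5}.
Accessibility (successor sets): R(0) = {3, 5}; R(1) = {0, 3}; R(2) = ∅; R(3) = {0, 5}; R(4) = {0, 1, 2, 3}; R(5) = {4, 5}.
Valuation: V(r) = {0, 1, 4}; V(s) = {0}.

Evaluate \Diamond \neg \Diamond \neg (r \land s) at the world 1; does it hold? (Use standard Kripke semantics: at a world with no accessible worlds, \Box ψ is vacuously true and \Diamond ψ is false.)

No

Recall that \Diamond ψ holds at a world iff ψ holds at some accessible world.
At 1: \Diamond \neg \Diamond \neg (r \land s) requires \neg \Diamond \neg (r \land s) at some successor in {0, 3}.
  At 0: \neg \Diamond \neg (r \land s) is false.
  At 3: \neg \Diamond \neg (r \land s) is false.
So \Diamond \neg \Diamond \neg (r \land s) is false at 1.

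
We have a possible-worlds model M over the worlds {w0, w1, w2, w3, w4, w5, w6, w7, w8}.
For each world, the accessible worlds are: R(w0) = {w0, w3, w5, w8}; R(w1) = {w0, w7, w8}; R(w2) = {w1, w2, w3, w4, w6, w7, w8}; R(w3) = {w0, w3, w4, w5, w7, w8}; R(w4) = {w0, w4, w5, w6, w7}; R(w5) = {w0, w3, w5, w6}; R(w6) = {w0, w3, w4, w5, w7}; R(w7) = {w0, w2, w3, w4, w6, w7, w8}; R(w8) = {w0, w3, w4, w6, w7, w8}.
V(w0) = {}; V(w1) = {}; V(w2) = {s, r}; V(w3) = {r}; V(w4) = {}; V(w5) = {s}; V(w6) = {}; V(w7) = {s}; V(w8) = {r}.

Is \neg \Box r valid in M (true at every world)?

Recall that \Box ψ holds at a world iff ψ holds at every accessible world, and \Diamond ψ holds iff ψ holds at some accessible world.
Let φ = \neg \Box r. Evaluate φ at each world:
  w0 (successors {w0, w3, w5, w8}): φ is true.
  w1 (successors {w0, w7, w8}): φ is true.
  w2 (successors {w1, w2, w3, w4, w6, w7, w8}): φ is true.
  w3 (successors {w0, w3, w4, w5, w7, w8}): φ is true.
  w4 (successors {w0, w4, w5, w6, w7}): φ is true.
  w5 (successors {w0, w3, w5, w6}): φ is true.
  w6 (successors {w0, w3, w4, w5, w7}): φ is true.
  w7 (successors {w0, w2, w3, w4, w6, w7, w8}): φ is true.
  w8 (successors {w0, w3, w4, w6, w7, w8}): φ is true.
For instance, at w5:
  At w5: \Box r is false, so \neg \Box r is true.
    At w5: \Box r requires r at every successor {w0, w3, w5, w6}.
      r fails at w0, so \Box r is false at w5.

Yes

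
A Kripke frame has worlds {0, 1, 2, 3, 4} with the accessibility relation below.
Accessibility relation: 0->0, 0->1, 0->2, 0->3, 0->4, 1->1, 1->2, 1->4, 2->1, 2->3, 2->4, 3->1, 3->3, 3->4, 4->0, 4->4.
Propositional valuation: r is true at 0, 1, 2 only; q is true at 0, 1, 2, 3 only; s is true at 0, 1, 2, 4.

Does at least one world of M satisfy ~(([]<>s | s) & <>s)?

No

Let φ = ~(([]<>s | s) & <>s). Evaluate φ at each world:
  0 (successors {0, 1, 2, 3, 4}): φ is false.
  1 (successors {1, 2, 4}): φ is false.
  2 (successors {1, 3, 4}): φ is false.
  3 (successors {1, 3, 4}): φ is false.
  4 (successors {0, 4}): φ is false.
For instance, at 2:
  At 2: ([]<>s | s) & <>s is true, so ~(([]<>s | s) & <>s) is false.
    At 2: []<>s | s is true, <>s is true, so ([]<>s | s) & <>s is true.
      At 2: []<>s is true, s is true, so []<>s | s is true.
      At 2: <>s requires s at some successor in {1, 3, 4}.
        s holds at 1, so <>s is true at 2.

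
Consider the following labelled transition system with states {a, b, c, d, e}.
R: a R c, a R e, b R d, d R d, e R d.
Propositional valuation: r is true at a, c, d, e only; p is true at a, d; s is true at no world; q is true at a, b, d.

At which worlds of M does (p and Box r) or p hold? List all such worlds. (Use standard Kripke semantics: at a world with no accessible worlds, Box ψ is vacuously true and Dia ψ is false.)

a, d

Recall that Box ψ holds at a world iff ψ holds at every accessible world, and Dia ψ holds iff ψ holds at some accessible world.
Let φ = (p and Box r) or p. Evaluate φ at each world:
  a (successors {c, e}): φ is true.
  b (successors {d}): φ is false.
  c (successors ∅): φ is false.
  d (successors {d}): φ is true.
  e (successors {d}): φ is false.
For instance, at a:
  At a: p and Box r is true, p is true, so (p and Box r) or p is true.
    At a: p is true, Box r is true, so p and Box r is true.
      At a: Box r requires r at every successor {c, e}.
        At c: r is true.
        At e: r is true.
      So Box r is true at a.
Satisfying worlds: {a, d}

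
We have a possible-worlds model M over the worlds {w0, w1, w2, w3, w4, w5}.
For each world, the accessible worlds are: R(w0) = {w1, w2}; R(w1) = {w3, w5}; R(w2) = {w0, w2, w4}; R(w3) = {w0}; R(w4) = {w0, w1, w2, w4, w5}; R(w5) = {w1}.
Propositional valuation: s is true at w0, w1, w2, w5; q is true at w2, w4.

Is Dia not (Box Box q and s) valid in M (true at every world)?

Recall that Box ψ holds at a world iff ψ holds at every accessible world, and Dia ψ holds iff ψ holds at some accessible world.
Let φ = Dia not (Box Box q and s). Evaluate φ at each world:
  w0 (successors {w1, w2}): φ is true.
  w1 (successors {w3, w5}): φ is true.
  w2 (successors {w0, w2, w4}): φ is true.
  w3 (successors {w0}): φ is true.
  w4 (successors {w0, w1, w2, w4, w5}): φ is true.
  w5 (successors {w1}): φ is true.
For instance, at w5:
  At w5: Dia not (Box Box q and s) requires not (Box Box q and s) at some successor in {w1}.
    not (Box Box q and s) holds at w1, so Dia not (Box Box q and s) is true at w5.
      At w1: Box Box q and s is false, so not (Box Box q and s) is true.

Yes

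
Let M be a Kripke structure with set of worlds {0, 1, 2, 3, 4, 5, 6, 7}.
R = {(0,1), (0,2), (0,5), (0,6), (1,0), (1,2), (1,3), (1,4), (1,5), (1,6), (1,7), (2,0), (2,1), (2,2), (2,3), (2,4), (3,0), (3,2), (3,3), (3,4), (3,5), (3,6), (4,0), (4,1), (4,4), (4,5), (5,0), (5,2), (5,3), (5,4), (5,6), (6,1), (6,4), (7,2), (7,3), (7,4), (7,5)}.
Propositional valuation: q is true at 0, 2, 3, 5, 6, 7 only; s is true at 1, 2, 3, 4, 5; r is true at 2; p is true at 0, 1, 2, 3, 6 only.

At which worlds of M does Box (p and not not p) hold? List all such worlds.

none

Let φ = Box (p and not not p). Evaluate φ at each world:
  0 (successors {1, 2, 5, 6}): φ is false.
  1 (successors {0, 2, 3, 4, 5, 6, 7}): φ is false.
  2 (successors {0, 1, 2, 3, 4}): φ is false.
  3 (successors {0, 2, 3, 4, 5, 6}): φ is false.
  4 (successors {0, 1, 4, 5}): φ is false.
  5 (successors {0, 2, 3, 4, 6}): φ is false.
  6 (successors {1, 4}): φ is false.
  7 (successors {2, 3, 4, 5}): φ is false.
For instance, at 2:
  At 2: Box (p and not not p) requires p and not not p at every successor {0, 1, 2, 3, 4}.
    p and not not p fails at 4, so Box (p and not not p) is false at 2.
Satisfying worlds: none.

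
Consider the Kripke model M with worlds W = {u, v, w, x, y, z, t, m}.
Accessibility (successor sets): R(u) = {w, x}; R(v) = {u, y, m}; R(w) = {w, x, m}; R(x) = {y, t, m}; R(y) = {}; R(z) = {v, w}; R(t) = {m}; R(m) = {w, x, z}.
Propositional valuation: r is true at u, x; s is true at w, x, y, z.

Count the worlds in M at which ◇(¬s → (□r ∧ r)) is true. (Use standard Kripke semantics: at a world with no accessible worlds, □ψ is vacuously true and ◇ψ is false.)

6

Let φ = ◇(¬s → (□r ∧ r)). Evaluate φ at each world:
  u (successors {w, x}): φ is true.
  v (successors {u, y, m}): φ is true.
  w (successors {w, x, m}): φ is true.
  x (successors {y, t, m}): φ is true.
  y (successors ∅): φ is false.
  z (successors {v, w}): φ is true.
  t (successors {m}): φ is false.
  m (successors {w, x, z}): φ is true.
For instance, at t:
  At t: ◇(¬s → (□r ∧ r)) requires ¬s → (□r ∧ r) at some successor in {m}.
    At m: ¬s → (□r ∧ r) is false.
  So ◇(¬s → (□r ∧ r)) is false at t.
Satisfying worlds: {u, v, w, x, z, m}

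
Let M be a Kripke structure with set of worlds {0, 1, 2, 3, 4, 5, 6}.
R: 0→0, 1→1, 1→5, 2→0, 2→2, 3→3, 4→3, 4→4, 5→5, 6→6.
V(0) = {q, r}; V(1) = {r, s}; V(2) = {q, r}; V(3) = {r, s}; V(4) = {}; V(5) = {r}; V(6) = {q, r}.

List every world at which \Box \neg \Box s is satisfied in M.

0, 1, 2, 5, 6

Recall that \Box ψ holds at a world iff ψ holds at every accessible world, and \Diamond ψ holds iff ψ holds at some accessible world.
Let φ = \Box \neg \Box s. Evaluate φ at each world:
  0 (successors {0}): φ is true.
  1 (successors {1, 5}): φ is true.
  2 (successors {0, 2}): φ is true.
  3 (successors {3}): φ is false.
  4 (successors {3, 4}): φ is false.
  5 (successors {5}): φ is true.
  6 (successors {6}): φ is true.
For instance, at 5:
  At 5: \Box \neg \Box s requires \neg \Box s at every successor {5}.
      At 5: \Box s is false, so \neg \Box s is true.
  So \Box \neg \Box s is true at 5.
Satisfying worlds: {0, 1, 2, 5, 6}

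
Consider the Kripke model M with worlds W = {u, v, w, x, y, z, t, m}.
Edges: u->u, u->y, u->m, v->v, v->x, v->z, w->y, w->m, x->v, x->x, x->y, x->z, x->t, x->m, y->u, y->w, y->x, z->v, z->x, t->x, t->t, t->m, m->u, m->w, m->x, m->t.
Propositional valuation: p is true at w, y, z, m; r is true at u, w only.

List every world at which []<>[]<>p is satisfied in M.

Recall that []ψ holds at a world iff ψ holds at every accessible world, and <>ψ holds iff ψ holds at some accessible world.
Let φ = []<>[]<>p. Evaluate φ at each world:
  u (successors {u, y, m}): φ is true.
  v (successors {v, x, z}): φ is false.
  w (successors {y, m}): φ is true.
  x (successors {v, x, y, z, t, m}): φ is false.
  y (successors {u, w, x}): φ is true.
  z (successors {v, x}): φ is true.
  t (successors {x, t, m}): φ is true.
  m (successors {u, w, x, t}): φ is true.
For instance, at w:
  At w: []<>[]<>p requires <>[]<>p at every successor {y, m}.
      At y: <>[]<>p requires []<>p at some successor in {u, w, x}.
        []<>p holds at u, so <>[]<>p is true at y.
      At m: <>[]<>p requires []<>p at some successor in {u, w, x, t}.
        []<>p holds at u, so <>[]<>p is true at m.
  So []<>[]<>p is true at w.
Satisfying worlds: {u, w, y, z, t, m}

u, w, y, z, t, m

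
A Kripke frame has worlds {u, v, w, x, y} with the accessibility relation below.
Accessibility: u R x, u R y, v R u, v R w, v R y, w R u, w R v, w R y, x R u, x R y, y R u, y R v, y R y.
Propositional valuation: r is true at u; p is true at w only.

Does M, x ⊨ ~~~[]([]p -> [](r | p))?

At x: ~~[]([]p -> [](r | p)) is true, so ~~~[]([]p -> [](r | p)) is false.
  At x: ~[]([]p -> [](r | p)) is false, so ~~[]([]p -> [](r | p)) is true.
    At x: []([]p -> [](r | p)) is true, so ~[]([]p -> [](r | p)) is false.
      At x: []([]p -> [](r | p)) requires []p -> [](r | p) at every successor {u, y}.
        At u: []p -> [](r | p) is true.
        At y: []p -> [](r | p) is true.
      So []([]p -> [](r | p)) is true at x.

No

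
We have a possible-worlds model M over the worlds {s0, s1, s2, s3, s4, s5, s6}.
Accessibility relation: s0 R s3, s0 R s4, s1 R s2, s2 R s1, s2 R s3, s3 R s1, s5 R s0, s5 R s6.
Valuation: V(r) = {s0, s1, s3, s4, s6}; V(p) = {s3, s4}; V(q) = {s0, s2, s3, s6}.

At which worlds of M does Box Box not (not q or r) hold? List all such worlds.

s3, s4, s6

Let φ = Box Box not (not q or r). Evaluate φ at each world:
  s0 (successors {s3, s4}): φ is false.
  s1 (successors {s2}): φ is false.
  s2 (successors {s1, s3}): φ is false.
  s3 (successors {s1}): φ is true.
  s4 (successors ∅): φ is true.
  s5 (successors {s0, s6}): φ is false.
  s6 (successors ∅): φ is true.
For instance, at s1:
  At s1: Box Box not (not q or r) requires Box not (not q or r) at every successor {s2}.
    Box not (not q or r) fails at s2, so Box Box not (not q or r) is false at s1.
      At s2: Box not (not q or r) requires not (not q or r) at every successor {s1, s3}.
        not (not q or r) fails at s1, so Box not (not q or r) is false at s2.
Satisfying worlds: {s3, s4, s6}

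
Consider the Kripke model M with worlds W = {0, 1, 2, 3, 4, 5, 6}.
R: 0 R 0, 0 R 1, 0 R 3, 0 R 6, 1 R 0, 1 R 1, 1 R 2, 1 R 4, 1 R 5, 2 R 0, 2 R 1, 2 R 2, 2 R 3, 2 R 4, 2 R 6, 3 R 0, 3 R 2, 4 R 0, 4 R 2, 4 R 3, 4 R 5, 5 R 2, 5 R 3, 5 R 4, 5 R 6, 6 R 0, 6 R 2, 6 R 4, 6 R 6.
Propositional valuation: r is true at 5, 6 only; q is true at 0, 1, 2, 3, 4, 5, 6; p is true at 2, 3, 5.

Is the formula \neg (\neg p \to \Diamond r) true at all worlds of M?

Recall that \Diamond ψ holds at a world iff ψ holds at some accessible world.
Let φ = \neg (\neg p \to \Diamond r). Evaluate φ at each world:
  0 (successors {0, 1, 3, 6}): φ is false.
  1 (successors {0, 1, 2, 4, 5}): φ is false.
  2 (successors {0, 1, 2, 3, 4, 6}): φ is false.
  3 (successors {0, 2}): φ is false.
  4 (successors {0, 2, 3, 5}): φ is false.
  5 (successors {2, 3, 4, 6}): φ is false.
  6 (successors {0, 2, 4, 6}): φ is false.
Detail at 0 (counterexample):
  At 0: \neg p \to \Diamond r is true, so \neg (\neg p \to \Diamond r) is false.
    At 0: \neg p is true, \Diamond r is true, so \neg p \to \Diamond r is true.
      At 0: \Diamond r requires r at some successor in {0, 1, 3, 6}.
        r holds at 6, so \Diamond r is true at 0.

No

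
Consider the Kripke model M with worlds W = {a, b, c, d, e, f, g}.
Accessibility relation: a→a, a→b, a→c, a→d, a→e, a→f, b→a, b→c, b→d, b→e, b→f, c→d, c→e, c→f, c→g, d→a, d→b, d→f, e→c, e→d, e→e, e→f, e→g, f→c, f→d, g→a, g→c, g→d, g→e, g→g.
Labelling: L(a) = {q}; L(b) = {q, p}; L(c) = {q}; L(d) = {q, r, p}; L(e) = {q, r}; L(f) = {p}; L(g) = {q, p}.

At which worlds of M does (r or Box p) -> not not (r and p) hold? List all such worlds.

a, b, c, d, f, g

Let φ = (r or Box p) -> not not (r and p). Evaluate φ at each world:
  a (successors {a, b, c, d, e, f}): φ is true.
  b (successors {a, c, d, e, f}): φ is true.
  c (successors {d, e, f, g}): φ is true.
  d (successors {a, b, f}): φ is true.
  e (successors {c, d, e, f, g}): φ is false.
  f (successors {c, d}): φ is true.
  g (successors {a, c, d, e, g}): φ is true.
For instance, at c:
  At c: r or Box p is false, not not (r and p) is false, so (r or Box p) -> not not (r and p) is true.
    At c: r is false, Box p is false, so r or Box p is false.
      At c: Box p requires p at every successor {d, e, f, g}.
        p fails at e, so Box p is false at c.
Satisfying worlds: {a, b, c, d, f, g}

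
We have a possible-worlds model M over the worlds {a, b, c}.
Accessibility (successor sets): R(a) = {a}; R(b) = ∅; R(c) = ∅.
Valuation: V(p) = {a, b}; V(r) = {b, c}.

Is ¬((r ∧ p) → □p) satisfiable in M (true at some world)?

Recall that □ψ holds at a world iff ψ holds at every accessible world, and ◇ψ holds iff ψ holds at some accessible world.
Let φ = ¬((r ∧ p) → □p). Evaluate φ at each world:
  a (successors {a}): φ is false.
  b (successors ∅): φ is false.
  c (successors ∅): φ is false.
For instance, at a:
  At a: (r ∧ p) → □p is true, so ¬((r ∧ p) → □p) is false.
    At a: r ∧ p is false, □p is true, so (r ∧ p) → □p is true.
      At a: □p requires p at every successor {a}.
        At a: p is true.
      So □p is true at a.

No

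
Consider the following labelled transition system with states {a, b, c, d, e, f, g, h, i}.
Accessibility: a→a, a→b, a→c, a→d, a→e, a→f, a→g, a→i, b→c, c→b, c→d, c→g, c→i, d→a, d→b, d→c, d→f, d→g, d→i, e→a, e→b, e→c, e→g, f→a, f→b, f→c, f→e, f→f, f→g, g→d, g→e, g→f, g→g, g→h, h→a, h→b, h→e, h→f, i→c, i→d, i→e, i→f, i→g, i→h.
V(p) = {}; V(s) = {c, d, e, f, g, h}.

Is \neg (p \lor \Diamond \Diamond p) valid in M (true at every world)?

Recall that \Diamond ψ holds at a world iff ψ holds at some accessible world.
Let φ = \neg (p \lor \Diamond \Diamond p). Evaluate φ at each world:
  a (successors {a, b, c, d, e, f, g, i}): φ is true.
  b (successors {c}): φ is true.
  c (successors {b, d, g, i}): φ is true.
  d (successors {a, b, c, f, g, i}): φ is true.
  e (successors {a, b, c, g}): φ is true.
  f (successors {a, b, c, e, f, g}): φ is true.
  g (successors {d, e, f, g, h}): φ is true.
  h (successors {a, b, e, f}): φ is true.
  i (successors {c, d, e, f, g, h}): φ is true.
For instance, at g:
  At g: p \lor \Diamond \Diamond p is false, so \neg (p \lor \Diamond \Diamond p) is true.
    At g: p is false, \Diamond \Diamond p is false, so p \lor \Diamond \Diamond p is false.
      At g: \Diamond \Diamond p requires \Diamond p at some successor in {d, e, f, g, h}.
        At d: \Diamond p is false.
        At e: \Diamond p is false.
        At f: \Diamond p is false.
        At g: \Diamond p is false.
        At h: \Diamond p is false.
      So \Diamond \Diamond p is false at g.

Yes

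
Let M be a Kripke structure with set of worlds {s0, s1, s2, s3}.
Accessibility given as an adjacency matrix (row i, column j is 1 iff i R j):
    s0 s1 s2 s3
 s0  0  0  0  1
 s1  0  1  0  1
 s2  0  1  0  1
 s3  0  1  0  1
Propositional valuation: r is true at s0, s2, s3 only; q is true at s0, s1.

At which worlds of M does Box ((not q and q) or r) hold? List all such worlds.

Let φ = Box ((not q and q) or r). Evaluate φ at each world:
  s0 (successors {s3}): φ is true.
  s1 (successors {s1, s3}): φ is false.
  s2 (successors {s1, s3}): φ is false.
  s3 (successors {s1, s3}): φ is false.
For instance, at s2:
  At s2: Box ((not q and q) or r) requires (not q and q) or r at every successor {s1, s3}.
    (not q and q) or r fails at s1, so Box ((not q and q) or r) is false at s2.
Satisfying worlds: {s0}

s0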